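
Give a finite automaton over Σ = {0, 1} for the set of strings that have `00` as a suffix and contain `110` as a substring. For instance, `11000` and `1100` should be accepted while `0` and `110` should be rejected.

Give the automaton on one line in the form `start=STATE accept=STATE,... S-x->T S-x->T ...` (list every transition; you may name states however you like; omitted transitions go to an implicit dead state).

Handle the two conditions separately and then intersect. The first has 3 states tracking how much of the suffix `00` has currently been matched; the second has 4 states tracking whether and how much of `110` has been seen. A product state is a pair (one from each), accepting exactly when both do. After merging equivalent states the machine shrinks.
A 5-state machine:
        0   1  
>  q0   q0  q1 
   q1   q0  q2 
   q2   q3  q2 
   q3   q4  q2 
 * q4   q4  q2 
(> = start, * = accepting)

start=q0 accept=q4 q0-0->q0 q0-1->q1 q1-0->q0 q1-1->q2 q2-0->q3 q2-1->q2 q3-0->q4 q3-1->q2 q4-0->q4 q4-1->q2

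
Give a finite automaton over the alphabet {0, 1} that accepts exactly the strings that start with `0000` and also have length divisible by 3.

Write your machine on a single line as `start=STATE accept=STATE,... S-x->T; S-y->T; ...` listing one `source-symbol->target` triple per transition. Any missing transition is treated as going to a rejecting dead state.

Build one automaton per condition and run them in lockstep. One (6 states) tracks whether the input so far still matches the prefix `0000`; the other (3 states) tracks the input length modulo 3. Each combined state is a pair, one component from each; accept when both components accept. After merging equivalent states the machine shrinks.
        0   1  
>  S0   S1  S2 
   S1   S3  S2 
   S2   S2  S2 
   S3   S4  S2 
   S4   S5  S2 
   S5   S6  S6 
   S6   S7  S7 
 * S7   S5  S5 
(> = start, * = accepting)

start=S0; accept=S7; S0-0->S1; S0-1->S2; S1-0->S3; S1-1->S2; S2-0->S2; S2-1->S2; S3-0->S4; S3-1->S2; S4-0->S5; S4-1->S2; S5-0->S6; S5-1->S6; S6-0->S7; S6-1->S7; S7-0->S5; S7-1->S5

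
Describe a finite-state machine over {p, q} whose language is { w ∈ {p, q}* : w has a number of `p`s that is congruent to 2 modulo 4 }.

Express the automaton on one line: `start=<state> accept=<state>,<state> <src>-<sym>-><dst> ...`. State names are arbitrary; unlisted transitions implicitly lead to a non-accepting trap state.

start=S0 accept=S2 S0-p->S1 S0-q->S0 S1-p->S2 S1-q->S1 S2-p->S3 S2-q->S2 S3-p->S0 S3-q->S3

Keep the running count of `p`s modulo 4: each `p` advances along the cycle S0 → S1 → S2 → S3 → S0 while other symbols loop. Accept at S2.
A 4-state machine:
        p   q  
>  S0   S1  S0 
   S1   S2  S1 
 * S2   S3  S2 
   S3   S0  S3 
(> = start, * = accepting)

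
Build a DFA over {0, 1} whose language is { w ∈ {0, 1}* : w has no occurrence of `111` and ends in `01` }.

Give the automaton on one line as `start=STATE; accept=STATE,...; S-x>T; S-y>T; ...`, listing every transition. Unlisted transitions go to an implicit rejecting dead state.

start=q0; accept=q3; q0-0>q1; q0-1>q2; q1-0>q1; q1-1>q3; q2-0>q1; q2-1>q4; q3-0>q1; q3-1>q4; q4-0>q1; q4-1>q5; q5-0>q6; q5-1>q5; q6-0>q6; q6-1>q7; q7-0>q6; q7-1>q5

Run two small machines in parallel and take their product. One (4 states) tracks partial matches of the forbidden pattern `111`; the other (3 states) tracks how much of the suffix `01` has currently been matched. Each combined state is a pair, one component from each; accept when both components accept.
8 states suffice.
        0   1  
>  q0   q1  q2 
   q1   q1  q3 
   q2   q1  q4 
 * q3   q1  q4 
   q4   q1  q5 
   q5   q6  q5 
   q6   q6  q7 
   q7   q6  q5 
(> = start, * = accepting)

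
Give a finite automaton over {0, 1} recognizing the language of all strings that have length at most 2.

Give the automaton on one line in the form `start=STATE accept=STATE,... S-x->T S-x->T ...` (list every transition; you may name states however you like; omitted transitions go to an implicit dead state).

start=q0 accept=q0,q1,q2 q0-0->q1 q0-1->q1 q1-0->q2 q1-1->q2 q2-0->q3 q2-1->q3 q3-0->q3 q3-1->q3

Count input length up to 3: every symbol moves from q0 toward q3, which means 'more than 2' and absorbs. Accept from {q0, q1, q2}.
4 states suffice.
        0   1  
>* q0   q1  q1 
 * q1   q2  q2 
 * q2   q3  q3 
   q3   q3  q3 
(> = start, * = accepting)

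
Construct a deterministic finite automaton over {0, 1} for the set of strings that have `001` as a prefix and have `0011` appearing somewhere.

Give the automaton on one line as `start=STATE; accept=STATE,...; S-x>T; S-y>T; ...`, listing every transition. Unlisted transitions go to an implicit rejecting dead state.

Build one automaton per condition and run them in lockstep. One (5 states) tracks whether the input so far still matches the prefix `001`; the other (5 states) tracks whether and how much of `0011` has been seen. Each combined state is a pair, one component from each; accept when both components accept. Equivalent product states are then merged.
        0   1  
>  q0   q1  q2 
   q1   q3  q2 
   q2   q2  q2 
   q3   q2  q4 
   q4   q5  q6 
   q5   q7  q8 
 * q6   q6  q6 
   q7   q7  q4 
   q8   q5  q8 
(> = start, * = accepting)

start=q0; accept=q6; q0-0>q1; q0-1>q2; q1-0>q3; q1-1>q2; q2-0>q2; q2-1>q2; q3-0>q2; q3-1>q4; q4-0>q5; q4-1>q6; q5-0>q7; q5-1>q8; q6-0>q6; q6-1>q6; q7-0>q7; q7-1>q4; q8-0>q5; q8-1>q8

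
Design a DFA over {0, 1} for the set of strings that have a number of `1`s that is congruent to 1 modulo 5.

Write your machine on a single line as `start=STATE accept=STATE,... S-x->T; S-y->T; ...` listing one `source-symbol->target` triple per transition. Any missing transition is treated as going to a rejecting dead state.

Keep the running count of `1`s modulo 5: each `1` advances along the cycle q0 → q1 → q2 → q3 → q4 → q0 while other symbols loop. Accept at q1.
        0   1  
>  q0   q0  q1 
 * q1   q1  q2 
   q2   q2  q3 
   q3   q3  q4 
   q4   q4  q0 
(> = start, * = accepting)

start=q0; accept=q1; q0-0->q0; q0-1->q1; q1-0->q1; q1-1->q2; q2-0->q2; q2-1->q3; q3-0->q3; q3-1->q4; q4-0->q4; q4-1->q0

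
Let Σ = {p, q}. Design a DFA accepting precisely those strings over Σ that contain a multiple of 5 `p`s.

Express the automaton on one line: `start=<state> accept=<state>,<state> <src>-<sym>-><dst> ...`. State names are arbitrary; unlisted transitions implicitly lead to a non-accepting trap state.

Keep the running count of `p`s modulo 5: each `p` advances along the cycle s0 → s1 → s2 → s3 → s4 → s0 while other symbols loop. Accept at s0.
        p   q  
>* s0   s1  s0 
   s1   s2  s1 
   s2   s3  s2 
   s3   s4  s3 
   s4   s0  s4 
(> = start, * = accepting)

start=s0 accept=s0 s0-p->s1 s0-q->s0 s1-p->s2 s1-q->s1 s2-p->s3 s2-q->s2 s3-p->s4 s3-q->s3 s4-p->s0 s4-q->s4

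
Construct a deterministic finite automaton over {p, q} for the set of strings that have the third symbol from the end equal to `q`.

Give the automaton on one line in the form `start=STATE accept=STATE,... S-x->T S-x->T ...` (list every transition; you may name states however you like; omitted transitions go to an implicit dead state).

start=s0 accept=s11,s12,s13,s14 s0-p->s1 s0-q->s2 s1-p->s3 s1-q->s4 s2-p->s5 s2-q->s6 s3-p->s7 s3-q->s8 s4-p->s9 s4-q->s10 s5-p->s11 s5-q->s12 s6-p->s13 s6-q->s14 s7-p->s7 s7-q->s8 s8-p->s9 s8-q->s10 s9-p->s11 s9-q->s12 s10-p->s13 s10-q->s14 s11-p->s7 s11-q->s8 s12-p->s9 s12-q->s10 s13-p->s11 s13-q->s12 s14-p->s13 s14-q->s14

A DFA must remember the last 3 symbols (since which symbol is third-to-last isn't known until the input ends). Use one state per possible window of the last ≤3 symbols; accept from those whose window starts with `q`.
A 15-state machine:
          p    q  
>  s0     s1   s2 
   s1     s3   s4 
   s2     s5   s6 
   s3     s7   s8 
   s4     s9  s10 
   s5    s11  s12 
   s6    s13  s14 
   s7     s7   s8 
   s8     s9  s10 
   s9    s11  s12 
   s10   s13  s14 
 * s11    s7   s8 
 * s12    s9  s10 
 * s13   s11  s12 
 * s14   s13  s14 
(> = start, * = accepting)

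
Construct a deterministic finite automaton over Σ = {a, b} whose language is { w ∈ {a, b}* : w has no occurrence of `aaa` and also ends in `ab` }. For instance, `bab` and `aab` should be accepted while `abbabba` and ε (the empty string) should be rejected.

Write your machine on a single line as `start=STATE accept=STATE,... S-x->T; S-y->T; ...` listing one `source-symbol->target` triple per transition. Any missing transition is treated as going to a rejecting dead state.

start=s0; accept=s3; s0-a->s1; s0-b->s0; s1-a->s2; s1-b->s3; s2-a->s4; s2-b->s3; s3-a->s1; s3-b->s0; s4-a->s4; s4-b->s5; s5-a->s4; s5-b->s6; s6-a->s4; s6-b->s6

Run two small machines in parallel and take their product. The first has 4 states tracking partial matches of the forbidden pattern `aaa`; the second has 3 states tracking how much of the suffix `ab` has currently been matched. A product state is a pair (one from each), accepting exactly when both do.
        a   b  
>  s0   s1  s0 
   s1   s2  s3 
   s2   s4  s3 
 * s3   s1  s0 
   s4   s4  s5 
   s5   s4  s6 
   s6   s4  s6 
(> = start, * = accepting)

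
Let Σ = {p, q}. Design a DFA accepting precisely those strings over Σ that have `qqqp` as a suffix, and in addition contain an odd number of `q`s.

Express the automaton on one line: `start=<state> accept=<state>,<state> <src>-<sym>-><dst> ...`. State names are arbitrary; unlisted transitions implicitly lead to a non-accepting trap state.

start=A accept=F A-p->A A-q->B B-p->C B-q->D C-p->C C-q->A D-p->A D-q->E E-p->F E-q->D F-p->C F-q->A

Build one automaton per condition and run them in lockstep. The first has 5 states tracking how much of the suffix `qqqp` has currently been matched; the second has 2 states tracking the count of `q`s modulo 2. A product state is a pair (one from each), accepting exactly when both do. After merging equivalent states the machine shrinks.
       p  q 
>  A   A  B 
   B   C  D 
   C   C  A 
   D   A  E 
   E   F  D 
 * F   C  A 
(> = start, * = accepting)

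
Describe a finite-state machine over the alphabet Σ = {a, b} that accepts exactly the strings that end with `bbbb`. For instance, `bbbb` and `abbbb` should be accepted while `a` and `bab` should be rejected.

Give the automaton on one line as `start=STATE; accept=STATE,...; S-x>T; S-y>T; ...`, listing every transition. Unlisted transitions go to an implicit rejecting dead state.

Let each state record the length of the longest suffix of the input read so far that is also a prefix of `bbbb`. q1 means the last symbol is `b`; q2 means the last 2 symbols are `bb`; q3 means the last 3 symbols are `bbb`; q4 means the last 4 symbols are `bbbb`. Accept only at q4, where the string currently ends in `bbbb`.
        a   b  
>  q0   q0  q1 
   q1   q0  q2 
   q2   q0  q3 
   q3   q0  q4 
 * q4   q0  q4 
(> = start, * = accepting)

start=q0; accept=q4; q0-a>q0; q0-b>q1; q1-a>q0; q1-b>q2; q2-a>q0; q2-b>q3; q3-a>q0; q3-b>q4; q4-a>q0; q4-b>q4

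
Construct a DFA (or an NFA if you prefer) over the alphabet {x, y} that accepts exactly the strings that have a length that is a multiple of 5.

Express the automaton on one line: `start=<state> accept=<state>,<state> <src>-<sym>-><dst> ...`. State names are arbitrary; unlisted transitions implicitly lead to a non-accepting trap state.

start=q0 accept=q0 q0-x->q1 q0-y->q1 q1-x->q2 q1-y->q2 q2-x->q3 q2-y->q3 q3-x->q4 q3-y->q4 q4-x->q0 q4-y->q0

Count input length modulo 5: every symbol advances one step around the cycle q0 → q1 → q2 → q3 → q4 → q0. Accept at q0.
        x   y  
>* q0   q1  q1 
   q1   q2  q2 
   q2   q3  q3 
   q3   q4  q4 
   q4   q0  q0 
(> = start, * = accepting)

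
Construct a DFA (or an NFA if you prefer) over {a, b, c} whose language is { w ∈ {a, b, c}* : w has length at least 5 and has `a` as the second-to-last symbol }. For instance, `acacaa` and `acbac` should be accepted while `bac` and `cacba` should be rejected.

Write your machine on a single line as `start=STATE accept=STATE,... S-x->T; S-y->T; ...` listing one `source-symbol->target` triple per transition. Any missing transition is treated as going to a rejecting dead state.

Handle the two conditions separately and then intersect. The first has 7 states tracking the input length, saturating at 6; the second has 13 states tracking the last 2 symbols read. A product state is a pair (one from each), accepting exactly when both do. After merging equivalent states the machine shrinks.
A 7-state machine:
        a   b   c  
>  q0   q1  q1  q1 
   q1   q2  q2  q2 
   q2   q3  q3  q3 
   q3   q4  q3  q3 
   q4   q5  q6  q6 
 * q5   q5  q6  q6 
 * q6   q4  q3  q3 
(> = start, * = accepting)

start=q0; accept=q5,q6; q0-a->q1; q0-b->q1; q0-c->q1; q1-a->q2; q1-b->q2; q1-c->q2; q2-a->q3; q2-b->q3; q2-c->q3; q3-a->q4; q3-b->q3; q3-c->q3; q4-a->q5; q4-b->q6; q4-c->q6; q5-a->q5; q5-b->q6; q5-c->q6; q6-a->q4; q6-b->q3; q6-c->q3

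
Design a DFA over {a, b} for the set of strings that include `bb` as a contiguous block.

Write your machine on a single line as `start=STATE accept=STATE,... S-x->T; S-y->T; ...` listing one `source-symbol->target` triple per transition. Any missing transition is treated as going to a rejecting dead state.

Track how much of `bb` has been matched so far: state s0 is no progress, s2 is the absorbing accept state reached once `bb` has occurred. Intermediate states record partial matches; on a mismatch, fall back to the longest reusable overlap.
With 3 states:
        a   b  
>  s0   s0  s1 
   s1   s0  s2 
 * s2   s2  s2 
(> = start, * = accepting)

start=s0; accept=s2; s0-a->s0; s0-b->s1; s1-a->s0; s1-b->s2; s2-a->s2; s2-b->s2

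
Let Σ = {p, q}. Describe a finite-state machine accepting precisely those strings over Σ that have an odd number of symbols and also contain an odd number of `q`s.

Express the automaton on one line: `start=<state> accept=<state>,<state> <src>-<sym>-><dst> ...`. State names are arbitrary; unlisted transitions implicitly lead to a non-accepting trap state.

start=s0 accept=s2 s0-p->s1 s0-q->s2 s1-p->s0 s1-q->s3 s2-p->s3 s2-q->s0 s3-p->s2 s3-q->s1

Run two small machines in parallel and take their product. One (2 states) tracks the input length modulo 2; the other (2 states) tracks the count of `q`s modulo 2. Each combined state is a pair, one component from each; accept when both components accept.
4 states suffice.
        p   q  
>  s0   s1  s2 
   s1   s0  s3 
 * s2   s3  s0 
   s3   s2  s1 
(> = start, * = accepting)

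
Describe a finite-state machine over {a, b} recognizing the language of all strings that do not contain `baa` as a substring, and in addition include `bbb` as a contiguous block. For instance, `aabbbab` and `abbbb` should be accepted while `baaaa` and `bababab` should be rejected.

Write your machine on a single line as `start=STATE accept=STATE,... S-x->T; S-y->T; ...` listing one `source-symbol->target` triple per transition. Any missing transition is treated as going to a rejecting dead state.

start=q0; accept=q5,q6; q0-a->q0; q0-b->q1; q1-a->q2; q1-b->q3; q2-a->q4; q2-b->q1; q3-a->q2; q3-b->q5; q4-a->q4; q4-b->q4; q5-a->q6; q5-b->q5; q6-a->q4; q6-b->q5

Build one automaton per condition and run them in lockstep. One (4 states) tracks partial matches of the forbidden pattern `baa`; the other (4 states) tracks whether and how much of `bbb` has been seen. Each combined state is a pair, one component from each; accept when both components accept. Minimizing collapses redundant product states.
A 7-state machine:
        a   b  
>  q0   q0  q1 
   q1   q2  q3 
   q2   q4  q1 
   q3   q2  q5 
   q4   q4  q4 
 * q5   q6  q5 
 * q6   q4  q5 
(> = start, * = accepting)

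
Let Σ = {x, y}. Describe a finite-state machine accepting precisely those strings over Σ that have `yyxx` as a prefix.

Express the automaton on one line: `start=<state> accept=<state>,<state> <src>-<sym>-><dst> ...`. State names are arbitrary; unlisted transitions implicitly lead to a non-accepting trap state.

start=q0 accept=q4 q0-x->q5 q0-y->q1 q1-x->q5 q1-y->q2 q2-x->q3 q2-y->q5 q3-x->q4 q3-y->q5 q4-x->q4 q4-y->q4 q5-x->q5 q5-y->q5

Check the first 4 symbols one by one: q0 through q3 record how many have matched `yyxx` so far; any wrong symbol goes to the dead state q5. After all 4 match we enter the accepting sink q4.
A 6-state machine:
        x   y  
>  q0   q5  q1 
   q1   q5  q2 
   q2   q3  q5 
   q3   q4  q5 
 * q4   q4  q4 
   q5   q5  q5 
(> = start, * = accepting)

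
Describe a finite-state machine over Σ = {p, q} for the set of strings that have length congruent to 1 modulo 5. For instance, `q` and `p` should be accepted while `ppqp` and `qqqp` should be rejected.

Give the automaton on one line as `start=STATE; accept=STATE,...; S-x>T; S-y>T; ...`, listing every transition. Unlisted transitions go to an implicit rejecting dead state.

Only the length mod 5 matters, so use a 5-cycle: from any state, every input symbol moves to the next state, wrapping E back to A. Mark B accepting.
       p  q 
>  A   B  B 
 * B   C  C 
   C   D  D 
   D   E  E 
   E   A  A 
(> = start, * = accepting)

start=A; accept=B; A-p>B; A-q>B; B-p>C; B-q>C; C-p>D; C-q>D; D-p>E; D-q>E; E-p>A; E-q>A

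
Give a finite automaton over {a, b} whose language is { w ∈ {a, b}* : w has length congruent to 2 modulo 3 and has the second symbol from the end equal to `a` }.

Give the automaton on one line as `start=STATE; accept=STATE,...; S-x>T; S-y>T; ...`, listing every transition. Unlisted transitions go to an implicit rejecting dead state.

Run two small machines in parallel and take their product. One (3 states) tracks the input length modulo 3; the other (7 states) tracks the last 2 symbols read. Each combined state is a pair, one component from each; accept when both components accept. Minimizing collapses redundant product states.
5 states suffice.
        a   b  
>  q0   q1  q2 
   q1   q3  q3 
   q2   q4  q4 
 * q3   q0  q0 
   q4   q0  q0 
(> = start, * = accepting)

start=q0; accept=q3; q0-a>q1; q0-b>q2; q1-a>q3; q1-b>q3; q2-a>q4; q2-b>q4; q3-a>q0; q3-b>q0; q4-a>q0; q4-b>q0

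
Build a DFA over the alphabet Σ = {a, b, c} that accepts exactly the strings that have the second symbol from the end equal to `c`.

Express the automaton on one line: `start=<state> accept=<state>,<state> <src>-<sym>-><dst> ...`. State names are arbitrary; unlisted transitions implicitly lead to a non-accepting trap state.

start=q0 accept=q10,q11,q12 q0-a->q1 q0-b->q2 q0-c->q3 q1-a->q4 q1-b->q5 q1-c->q6 q2-a->q7 q2-b->q8 q2-c->q9 q3-a->q10 q3-b->q11 q3-c->q12 q4-a->q4 q4-b->q5 q4-c->q6 q5-a->q7 q5-b->q8 q5-c->q9 q6-a->q10 q6-b->q11 q6-c->q12 q7-a->q4 q7-b->q5 q7-c->q6 q8-a->q7 q8-b->q8 q8-c->q9 q9-a->q10 q9-b->q11 q9-c->q12 q10-a->q4 q10-b->q5 q10-c->q6 q11-a->q7 q11-b->q8 q11-c->q9 q12-a->q10 q12-b->q11 q12-c->q12

A DFA must remember the last 2 symbols (since which symbol is second-to-last isn't known until the input ends). Use one state per possible window of the last ≤2 symbols; accept from those whose window starts with `c`.
A 13-state machine:
          a    b    c  
>  q0     q1   q2   q3 
   q1     q4   q5   q6 
   q2     q7   q8   q9 
   q3    q10  q11  q12 
   q4     q4   q5   q6 
   q5     q7   q8   q9 
   q6    q10  q11  q12 
   q7     q4   q5   q6 
   q8     q7   q8   q9 
   q9    q10  q11  q12 
 * q10    q4   q5   q6 
 * q11    q7   q8   q9 
 * q12   q10  q11  q12 
(> = start, * = accepting)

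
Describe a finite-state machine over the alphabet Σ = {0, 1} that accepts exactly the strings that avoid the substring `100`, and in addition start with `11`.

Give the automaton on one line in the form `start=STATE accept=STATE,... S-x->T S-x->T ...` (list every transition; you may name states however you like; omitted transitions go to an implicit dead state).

start=q0 accept=q3,q4 q0-0->q1 q0-1->q2 q1-0->q1 q1-1->q1 q2-0->q1 q2-1->q3 q3-0->q4 q3-1->q3 q4-0->q1 q4-1->q3

Build one automaton per condition and run them in lockstep. One (4 states) tracks partial matches of the forbidden pattern `100`; the other (4 states) tracks whether the input so far still matches the prefix `11`. Each combined state is a pair, one component from each; accept when both components accept. After merging equivalent states the machine shrinks.
A 5-state machine:
        0   1  
>  q0   q1  q2 
   q1   q1  q1 
   q2   q1  q3 
 * q3   q4  q3 
 * q4   q1  q3 
(> = start, * = accepting)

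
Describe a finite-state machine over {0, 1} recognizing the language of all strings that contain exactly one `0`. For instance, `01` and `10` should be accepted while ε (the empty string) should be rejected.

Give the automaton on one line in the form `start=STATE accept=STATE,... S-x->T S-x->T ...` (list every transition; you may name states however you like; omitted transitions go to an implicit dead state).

Count `0`s, saturating at 2: state q0 means no `0` yet, q1 means one `0` seen, q2 means more than one. Each `0` increments (capped at q2); other symbols loop. Accept from {q1}.
With 3 states:
        0   1  
>  q0   q1  q0 
 * q1   q2  q1 
   q2   q2  q2 
(> = start, * = accepting)

start=q0 accept=q1 q0-0->q1 q0-1->q0 q1-0->q2 q1-1->q1 q2-0->q2 q2-1->q2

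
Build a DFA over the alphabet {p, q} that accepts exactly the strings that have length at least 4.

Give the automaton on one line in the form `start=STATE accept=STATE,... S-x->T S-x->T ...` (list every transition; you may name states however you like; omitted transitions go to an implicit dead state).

start=A accept=E,F A-p->B A-q->B B-p->C B-q->C C-p->D C-q->D D-p->E D-q->E E-p->F E-q->F F-p->F F-q->F

Count input length up to 5: every symbol moves from A toward F, which means 'more than 4' and absorbs. Accept from {E, F}.
With 6 states:
       p  q 
>  A   B  B 
   B   C  C 
   C   D  D 
   D   E  E 
 * E   F  F 
 * F   F  F 
(> = start, * = accepting)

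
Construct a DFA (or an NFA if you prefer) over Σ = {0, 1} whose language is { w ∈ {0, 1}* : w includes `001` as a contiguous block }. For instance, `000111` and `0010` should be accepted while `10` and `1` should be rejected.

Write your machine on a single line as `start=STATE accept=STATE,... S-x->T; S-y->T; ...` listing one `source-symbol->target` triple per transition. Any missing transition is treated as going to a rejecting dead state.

start=s0; accept=s3; s0-0->s1; s0-1->s0; s1-0->s2; s1-1->s0; s2-0->s2; s2-1->s3; s3-0->s3; s3-1->s3

States s0..s2 record the length of the longest prefix of `001` that matches the current input suffix. Reaching s3 means `001` has been seen, and we stay there forever. Accept from s3.
4 states suffice.
        0   1  
>  s0   s1  s0 
   s1   s2  s0 
   s2   s2  s3 
 * s3   s3  s3 
(> = start, * = accepting)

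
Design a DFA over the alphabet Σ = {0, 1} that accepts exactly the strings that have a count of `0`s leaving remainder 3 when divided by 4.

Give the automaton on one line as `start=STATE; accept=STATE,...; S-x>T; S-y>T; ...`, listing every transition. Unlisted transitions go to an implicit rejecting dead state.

start=q0; accept=q3; q0-0>q1; q0-1>q0; q1-0>q2; q1-1>q1; q2-0>q3; q2-1>q2; q3-0>q0; q3-1>q3

Keep the running count of `0`s modulo 4: each `0` advances along the cycle q0 → q1 → q2 → q3 → q0 while other symbols loop. Accept at q3.
4 states suffice.
        0   1  
>  q0   q1  q0 
   q1   q2  q1 
   q2   q3  q2 
 * q3   q0  q3 
(> = start, * = accepting)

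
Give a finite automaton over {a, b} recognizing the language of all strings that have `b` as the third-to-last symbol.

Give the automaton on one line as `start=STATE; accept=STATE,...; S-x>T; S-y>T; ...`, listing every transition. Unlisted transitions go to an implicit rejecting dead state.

Because acceptance depends on a position counted from the end, the machine has to buffer the most recent 3 symbols. Make each state the string of the last up-to-3 symbols read; on input `x` shift the window left and append `x`. Accept when the buffered window has length 3 and begins with `b`.
With 15 states:
          a    b  
>  S0     S1   S2 
   S1     S3   S4 
   S2     S5   S6 
   S3     S7   S8 
   S4     S9  S10 
   S5    S11  S12 
   S6    S13  S14 
   S7     S7   S8 
   S8     S9  S10 
   S9    S11  S12 
   S10   S13  S14 
 * S11    S7   S8 
 * S12    S9  S10 
 * S13   S11  S12 
 * S14   S13  S14 
(> = start, * = accepting)

start=S0; accept=S11,S12,S13,S14; S0-a>S1; S0-b>S2; S1-a>S3; S1-b>S4; S2-a>S5; S2-b>S6; S3-a>S7; S3-b>S8; S4-a>S9; S4-b>S10; S5-a>S11; S5-b>S12; S6-a>S13; S6-b>S14; S7-a>S7; S7-b>S8; S8-a>S9; S8-b>S10; S9-a>S11; S9-b>S12; S10-a>S13; S10-b>S14; S11-a>S7; S11-b>S8; S12-a>S9; S12-b>S10; S13-a>S11; S13-b>S12; S14-a>S13; S14-b>S14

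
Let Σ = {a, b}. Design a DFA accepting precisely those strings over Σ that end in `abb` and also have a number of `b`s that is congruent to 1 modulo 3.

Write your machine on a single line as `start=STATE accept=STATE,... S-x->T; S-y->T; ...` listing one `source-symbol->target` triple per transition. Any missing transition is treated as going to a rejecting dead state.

start=q0; accept=q5; q0-a->q0; q0-b->q1; q1-a->q1; q1-b->q2; q2-a->q3; q2-b->q0; q3-a->q3; q3-b->q4; q4-a->q0; q4-b->q5; q5-a->q1; q5-b->q2

Run two small machines in parallel and take their product. The first has 4 states tracking how much of the suffix `abb` has currently been matched; the second has 3 states tracking the count of `b`s modulo 3. A product state is a pair (one from each), accepting exactly when both do. Equivalent product states are then merged.
6 states suffice.
        a   b  
>  q0   q0  q1 
   q1   q1  q2 
   q2   q3  q0 
   q3   q3  q4 
   q4   q0  q5 
 * q5   q1  q2 
(> = start, * = accepting)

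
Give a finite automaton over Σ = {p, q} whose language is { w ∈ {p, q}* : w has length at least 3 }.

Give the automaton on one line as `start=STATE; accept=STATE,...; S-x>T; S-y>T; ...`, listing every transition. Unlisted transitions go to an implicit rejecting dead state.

start=s0; accept=s3,s4; s0-p>s1; s0-q>s1; s1-p>s2; s1-q>s2; s2-p>s3; s2-q>s3; s3-p>s4; s3-q>s4; s4-p>s4; s4-q>s4

Count input length up to 4: every symbol moves from s0 toward s4, which means 'more than 3' and absorbs. Accept from {s3, s4}.
5 states suffice.
        p   q  
>  s0   s1  s1 
   s1   s2  s2 
   s2   s3  s3 
 * s3   s4  s4 
 * s4   s4  s4 
(> = start, * = accepting)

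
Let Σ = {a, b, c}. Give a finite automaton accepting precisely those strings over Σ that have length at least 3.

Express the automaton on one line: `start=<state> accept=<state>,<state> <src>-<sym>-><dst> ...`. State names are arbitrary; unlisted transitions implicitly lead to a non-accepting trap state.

start=s0 accept=s3,s4 s0-a->s1 s0-b->s1 s0-c->s1 s1-a->s2 s1-b->s2 s1-c->s2 s2-a->s3 s2-b->s3 s2-c->s3 s3-a->s4 s3-b->s4 s3-c->s4 s4-a->s4 s4-b->s4 s4-c->s4

We only need to distinguish lengths 0, 1, …, 3, and '>3'. Chain s0 → s1 → s2 → s3 → s4 on every symbol, with s4 looping. Accepting states: {s3, s4}.
With 5 states:
        a   b   c  
>  s0   s1  s1  s1 
   s1   s2  s2  s2 
   s2   s3  s3  s3 
 * s3   s4  s4  s4 
 * s4   s4  s4  s4 
(> = start, * = accepting)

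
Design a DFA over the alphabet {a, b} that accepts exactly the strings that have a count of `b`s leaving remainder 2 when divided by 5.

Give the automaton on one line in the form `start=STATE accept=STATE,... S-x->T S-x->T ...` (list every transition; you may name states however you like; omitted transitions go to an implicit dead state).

start=S0 accept=S2 S0-a->S0 S0-b->S1 S1-a->S1 S1-b->S2 S2-a->S2 S2-b->S3 S3-a->S3 S3-b->S4 S4-a->S4 S4-b->S0

Keep the running count of `b`s modulo 5: each `b` advances along the cycle S0 → S1 → S2 → S3 → S4 → S0 while other symbols loop. Accept at S2.
With 5 states:
        a   b  
>  S0   S0  S1 
   S1   S1  S2 
 * S2   S2  S3 
   S3   S3  S4 
   S4   S4  S0 
(> = start, * = accepting)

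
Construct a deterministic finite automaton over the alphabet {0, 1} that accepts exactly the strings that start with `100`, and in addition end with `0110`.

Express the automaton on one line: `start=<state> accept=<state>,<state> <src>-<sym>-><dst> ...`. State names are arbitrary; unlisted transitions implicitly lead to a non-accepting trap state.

Build one automaton per condition and run them in lockstep. The first has 5 states tracking whether the input so far still matches the prefix `100`; the second has 5 states tracking how much of the suffix `0110` has currently been matched. A product state is a pair (one from each), accepting exactly when both do. Equivalent product states are then merged.
A 9-state machine:
        0   1  
>  q0   q1  q2 
   q1   q1  q1 
   q2   q3  q1 
   q3   q4  q1 
   q4   q4  q5 
   q5   q4  q6 
   q6   q7  q8 
 * q7   q4  q5 
   q8   q4  q8 
(> = start, * = accepting)

start=q0 accept=q7 q0-0->q1 q0-1->q2 q1-0->q1 q1-1->q1 q2-0->q3 q2-1->q1 q3-0->q4 q3-1->q1 q4-0->q4 q4-1->q5 q5-0->q4 q5-1->q6 q6-0->q7 q6-1->q8 q7-0->q4 q7-1->q5 q8-0->q4 q8-1->q8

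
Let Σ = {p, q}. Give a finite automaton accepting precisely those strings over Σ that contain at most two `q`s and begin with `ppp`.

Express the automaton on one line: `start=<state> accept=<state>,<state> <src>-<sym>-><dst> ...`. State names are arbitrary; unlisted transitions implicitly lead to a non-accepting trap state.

Run two small machines in parallel and take their product. The first has 4 states tracking the count of `q`s, saturating at 3; the second has 5 states tracking whether the input so far still matches the prefix `ppp`. A product state is a pair (one from each), accepting exactly when both do. Minimizing collapses redundant product states.
        p   q  
>  S0   S1  S2 
   S1   S3  S2 
   S2   S2  S2 
   S3   S4  S2 
 * S4   S4  S5 
 * S5   S5  S6 
 * S6   S6  S2 
(> = start, * = accepting)

start=S0 accept=S4,S5,S6 S0-p->S1 S0-q->S2 S1-p->S3 S1-q->S2 S2-p->S2 S2-q->S2 S3-p->S4 S3-q->S2 S4-p->S4 S4-q->S5 S5-p->S5 S5-q->S6 S6-p->S6 S6-q->S2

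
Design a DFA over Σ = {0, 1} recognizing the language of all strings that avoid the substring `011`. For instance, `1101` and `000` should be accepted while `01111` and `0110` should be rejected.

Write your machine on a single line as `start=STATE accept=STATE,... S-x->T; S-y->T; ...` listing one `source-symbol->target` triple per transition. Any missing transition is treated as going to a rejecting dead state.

start=S0; accept=S0,S1,S2; S0-0->S1; S0-1->S0; S1-0->S1; S1-1->S2; S2-0->S1; S2-1->S3; S3-0->S3; S3-1->S3

Track partial matches of the forbidden pattern `011`. State S3 is a dead state reached once `011` has occurred; every other state accepts. S0 means no part of `011` is currently matched.
With 4 states:
        0   1  
>* S0   S1  S0 
 * S1   S1  S2 
 * S2   S1  S3 
   S3   S3  S3 
(> = start, * = accepting)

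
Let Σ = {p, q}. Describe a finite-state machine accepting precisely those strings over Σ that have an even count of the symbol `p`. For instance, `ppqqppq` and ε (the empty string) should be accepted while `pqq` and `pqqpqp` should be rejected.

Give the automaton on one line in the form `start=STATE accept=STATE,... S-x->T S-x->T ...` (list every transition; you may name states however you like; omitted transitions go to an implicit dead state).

Keep the running count of `p`s modulo 2: each `p` advances along the cycle A → B → A while other symbols loop. Accept at A.
       p  q 
>* A   B  A 
   B   A  B 
(> = start, * = accepting)

start=A accept=A A-p->B A-q->A B-p->A B-q->B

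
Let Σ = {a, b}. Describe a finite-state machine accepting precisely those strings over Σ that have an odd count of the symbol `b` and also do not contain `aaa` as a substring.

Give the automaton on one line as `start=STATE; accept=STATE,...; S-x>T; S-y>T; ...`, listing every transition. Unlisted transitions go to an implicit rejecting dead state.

Build one automaton per condition and run them in lockstep. One (2 states) tracks the count of `b`s modulo 2; the other (4 states) tracks partial matches of the forbidden pattern `aaa`. Each combined state is a pair, one component from each; accept when both components accept.
        a   b  
>  q0   q1  q2 
   q1   q3  q2 
 * q2   q4  q0 
   q3   q5  q2 
 * q4   q6  q0 
   q5   q5  q7 
 * q6   q7  q0 
   q7   q7  q5 
(> = start, * = accepting)

start=q0; accept=q2,q4,q6; q0-a>q1; q0-b>q2; q1-a>q3; q1-b>q2; q2-a>q4; q2-b>q0; q3-a>q5; q3-b>q2; q4-a>q6; q4-b>q0; q5-a>q5; q5-b>q7; q6-a>q7; q6-b>q0; q7-a>q7; q7-b>q5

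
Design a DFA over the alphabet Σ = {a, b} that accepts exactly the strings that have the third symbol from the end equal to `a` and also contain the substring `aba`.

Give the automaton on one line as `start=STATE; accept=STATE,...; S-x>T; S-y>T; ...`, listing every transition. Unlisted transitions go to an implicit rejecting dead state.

start=S0; accept=S9,S17,S18,S19; S0-a>S1; S0-b>S2; S1-a>S3; S1-b>S4; S2-a>S5; S2-b>S6; S3-a>S7; S3-b>S8; S4-a>S9; S4-b>S10; S5-a>S11; S5-b>S12; S6-a>S13; S6-b>S14; S7-a>S7; S7-b>S8; S8-a>S9; S8-b>S10; S9-a>S15; S9-b>S16; S10-a>S13; S10-b>S14; S11-a>S7; S11-b>S8; S12-a>S9; S12-b>S10; S13-a>S11; S13-b>S12; S14-a>S13; S14-b>S14; S15-a>S17; S15-b>S18; S16-a>S9; S16-b>S19; S17-a>S17; S17-b>S18; S18-a>S9; S18-b>S19; S19-a>S20; S19-b>S21; S20-a>S15; S20-b>S16; S21-a>S20; S21-b>S21

Run two small machines in parallel and take their product. One (15 states) tracks the last 3 symbols read; the other (4 states) tracks whether and how much of `aba` has been seen. Each combined state is a pair, one component from each; accept when both components accept.
22 states suffice.
          a    b  
>  S0     S1   S2 
   S1     S3   S4 
   S2     S5   S6 
   S3     S7   S8 
   S4     S9  S10 
   S5    S11  S12 
   S6    S13  S14 
   S7     S7   S8 
   S8     S9  S10 
 * S9    S15  S16 
   S10   S13  S14 
   S11    S7   S8 
   S12    S9  S10 
   S13   S11  S12 
   S14   S13  S14 
   S15   S17  S18 
   S16    S9  S19 
 * S17   S17  S18 
 * S18    S9  S19 
 * S19   S20  S21 
   S20   S15  S16 
   S21   S20  S21 
(> = start, * = accepting)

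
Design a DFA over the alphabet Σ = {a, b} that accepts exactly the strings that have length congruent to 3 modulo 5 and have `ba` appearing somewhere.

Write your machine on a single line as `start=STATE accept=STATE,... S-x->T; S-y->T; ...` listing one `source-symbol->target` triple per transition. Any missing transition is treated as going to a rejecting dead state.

start=S0; accept=S8; S0-a->S1; S0-b->S2; S1-a->S3; S1-b->S4; S2-a->S5; S2-b->S4; S3-a->S6; S3-b->S7; S4-a->S8; S4-b->S7; S5-a->S8; S5-b->S8; S6-a->S9; S6-b->S10; S7-a->S11; S7-b->S10; S8-a->S11; S8-b->S11; S9-a->S0; S9-b->S12; S10-a->S13; S10-b->S12; S11-a->S13; S11-b->S13; S12-a->S14; S12-b->S2; S13-a->S14; S13-b->S14; S14-a->S5; S14-b->S5

Run two small machines in parallel and take their product. The first has 5 states tracking the input length modulo 5; the second has 3 states tracking whether and how much of `ba` has been seen. A product state is a pair (one from each), accepting exactly when both do.
A 15-state machine:
          a    b  
>  S0     S1   S2 
   S1     S3   S4 
   S2     S5   S4 
   S3     S6   S7 
   S4     S8   S7 
   S5     S8   S8 
   S6     S9  S10 
   S7    S11  S10 
 * S8    S11  S11 
   S9     S0  S12 
   S10   S13  S12 
   S11   S13  S13 
   S12   S14   S2 
   S13   S14  S14 
   S14    S5   S5 
(> = start, * = accepting)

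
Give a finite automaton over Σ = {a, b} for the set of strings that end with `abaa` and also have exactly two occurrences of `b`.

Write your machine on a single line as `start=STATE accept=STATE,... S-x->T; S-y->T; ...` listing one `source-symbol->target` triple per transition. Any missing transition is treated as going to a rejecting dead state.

Handle the two conditions separately and then intersect. The first has 5 states tracking how much of the suffix `abaa` has currently been matched; the second has 4 states tracking the count of `b`s, saturating at 3. A product state is a pair (one from each), accepting exactly when both do. After merging equivalent states the machine shrinks.
        a   b  
>  q0   q0  q1 
   q1   q2  q3 
   q2   q2  q4 
   q3   q3  q3 
   q4   q5  q3 
   q5   q6  q3 
 * q6   q3  q3 
(> = start, * = accepting)

start=q0; accept=q6; q0-a->q0; q0-b->q1; q1-a->q2; q1-b->q3; q2-a->q2; q2-b->q4; q3-a->q3; q3-b->q3; q4-a->q5; q4-b->q3; q5-a->q6; q5-b->q3; q6-a->q3; q6-b->q3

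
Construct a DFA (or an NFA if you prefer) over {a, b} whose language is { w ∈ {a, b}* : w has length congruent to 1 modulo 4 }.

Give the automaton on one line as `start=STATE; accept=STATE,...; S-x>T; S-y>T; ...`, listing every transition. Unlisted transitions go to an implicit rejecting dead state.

Count input length modulo 4: every symbol advances one step around the cycle q0 → q1 → q2 → q3 → q0. Accept at q1.
With 4 states:
        a   b  
>  q0   q1  q1 
 * q1   q2  q2 
   q2   q3  q3 
   q3   q0  q0 
(> = start, * = accepting)

start=q0; accept=q1; q0-a>q1; q0-b>q1; q1-a>q2; q1-b>q2; q2-a>q3; q2-b>q3; q3-a>q0; q3-b>q0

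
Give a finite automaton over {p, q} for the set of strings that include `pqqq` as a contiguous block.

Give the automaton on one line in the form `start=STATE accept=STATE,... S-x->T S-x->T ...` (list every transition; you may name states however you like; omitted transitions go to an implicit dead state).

Track how much of `pqqq` has been matched so far: state S0 is no progress, S4 is the absorbing accept state reached once `pqqq` has occurred. Intermediate states record partial matches; on a mismatch, fall back to the longest reusable overlap.
        p   q  
>  S0   S1  S0 
   S1   S1  S2 
   S2   S1  S3 
   S3   S1  S4 
 * S4   S4  S4 
(> = start, * = accepting)

start=S0 accept=S4 S0-p->S1 S0-q->S0 S1-p->S1 S1-q->S2 S2-p->S1 S2-q->S3 S3-p->S1 S3-q->S4 S4-p->S4 S4-q->S4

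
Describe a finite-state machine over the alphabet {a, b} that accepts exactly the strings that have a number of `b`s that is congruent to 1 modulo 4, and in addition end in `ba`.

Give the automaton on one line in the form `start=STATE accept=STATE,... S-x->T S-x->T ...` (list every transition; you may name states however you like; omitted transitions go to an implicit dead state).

Handle the two conditions separately and then intersect. One (4 states) tracks the count of `b`s modulo 4; the other (3 states) tracks how much of the suffix `ba` has currently been matched. Each combined state is a pair, one component from each; accept when both components accept. After merging equivalent states the machine shrinks.
A 6-state machine:
        a   b  
>  q0   q0  q1 
   q1   q2  q3 
 * q2   q4  q3 
   q3   q3  q5 
   q4   q4  q3 
   q5   q5  q0 
(> = start, * = accepting)

start=q0 accept=q2 q0-a->q0 q0-b->q1 q1-a->q2 q1-b->q3 q2-a->q4 q2-b->q3 q3-a->q3 q3-b->q5 q4-a->q4 q4-b->q3 q5-a->q5 q5-b->q0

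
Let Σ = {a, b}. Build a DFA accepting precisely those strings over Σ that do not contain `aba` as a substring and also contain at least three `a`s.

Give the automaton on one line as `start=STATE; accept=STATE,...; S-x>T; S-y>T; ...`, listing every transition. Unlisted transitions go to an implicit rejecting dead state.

Run two small machines in parallel and take their product. The first has 4 states tracking partial matches of the forbidden pattern `aba`; the second has 5 states tracking the count of `a`s, saturating at 4. A product state is a pair (one from each), accepting exactly when both do.
16 states suffice.
          a    b  
>  q0     q1   q0 
   q1     q2   q3 
   q2     q4   q5 
   q3     q6   q7 
 * q4     q8   q9 
   q5    q10  q11 
   q6    q10   q6 
   q7     q2   q7 
 * q8     q8  q12 
 * q9    q13  q14 
   q10   q13  q10 
   q11    q4  q11 
 * q12   q13  q15 
   q13   q13  q13 
 * q14    q8  q14 
 * q15    q8  q15 
(> = start, * = accepting)

start=q0; accept=q4,q8,q9,q12,q14,q15; q0-a>q1; q0-b>q0; q1-a>q2; q1-b>q3; q2-a>q4; q2-b>q5; q3-a>q6; q3-b>q7; q4-a>q8; q4-b>q9; q5-a>q10; q5-b>q11; q6-a>q10; q6-b>q6; q7-a>q2; q7-b>q7; q8-a>q8; q8-b>q12; q9-a>q13; q9-b>q14; q10-a>q13; q10-b>q10; q11-a>q4; q11-b>q11; q12-a>q13; q12-b>q15; q13-a>q13; q13-b>q13; q14-a>q8; q14-b>q14; q15-a>q8; q15-b>q15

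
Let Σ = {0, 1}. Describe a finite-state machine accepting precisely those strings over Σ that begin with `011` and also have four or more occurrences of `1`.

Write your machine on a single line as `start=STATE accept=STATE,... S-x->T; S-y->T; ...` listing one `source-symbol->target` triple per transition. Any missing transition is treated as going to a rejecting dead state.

start=q0; accept=q10,q12; q0-0->q1; q0-1->q2; q1-0->q3; q1-1->q4; q2-0->q2; q2-1->q5; q3-0->q3; q3-1->q2; q4-0->q2; q4-1->q6; q5-0->q5; q5-1->q7; q6-0->q6; q6-1->q8; q7-0->q7; q7-1->q9; q8-0->q8; q8-1->q10; q9-0->q9; q9-1->q11; q10-0->q10; q10-1->q12; q11-0->q11; q11-1->q11; q12-0->q12; q12-1->q12

Build one automaton per condition and run them in lockstep. One (5 states) tracks whether the input so far still matches the prefix `011`; the other (6 states) tracks the count of `1`s, saturating at 5. Each combined state is a pair, one component from each; accept when both components accept.
          0    1  
>  q0     q1   q2 
   q1     q3   q4 
   q2     q2   q5 
   q3     q3   q2 
   q4     q2   q6 
   q5     q5   q7 
   q6     q6   q8 
   q7     q7   q9 
   q8     q8  q10 
   q9     q9  q11 
 * q10   q10  q12 
   q11   q11  q11 
 * q12   q12  q12 
(> = start, * = accepting)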